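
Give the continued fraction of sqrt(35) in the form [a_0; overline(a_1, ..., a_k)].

[5; overline(1, 10)]

Write x_i = (sqrt(35) + m_i)/d_i with (m_0, d_0) = (0, 1). a_0 = floor(sqrt(35)) = 5, since 5^2 = 25 <= 35 < 36 = 6^2.
Iterate m_{i+1} = d_i*a_i - m_i, d_{i+1} = (35 - m_{i+1}^2)/d_i, a_{i+1} = floor((a_0 + m_{i+1})/d_{i+1}):
  m_1 = 1*5 - 0 = 5, d_1 = (35 - 5^2)/1 = 10/1 = 10, a_1 = floor((5 + 5)/10) = 1.
  m_2 = 10*1 - 5 = 5, d_2 = (35 - 5^2)/10 = 10/10 = 1, a_2 = floor((5 + 5)/1) = 10.
  m_3 = 1*10 - 5 = 5, d_3 = (35 - 5^2)/1 = 10/1 = 10: (m_3, d_3) = (m_1, d_1) = (5, 10), so from here the quotients repeat a_1, a_2; the period length is 2.
Hence the expansion of sqrt(35) is a_0 = 5 followed by the repeating block 1, 10 (period 2).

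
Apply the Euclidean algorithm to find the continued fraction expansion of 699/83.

[8; 2, 2, 1, 2, 4]

Run the Euclidean algorithm on 699 and 83; the successive quotients are the partial quotients a_0, a_1, ... (each step inverts the fractional part left over by the previous one):
  699 = 8*83 + 35, so a_0 = 8.
  83 = 2*35 + 13, so a_1 = 2.
  35 = 2*13 + 9, so a_2 = 2.
  13 = 1*9 + 4, so a_3 = 1.
  9 = 2*4 + 1, so a_4 = 2.
  4 = 4*1 + 0, so a_5 = 4.
The remainder reaches 0 after 6 divisions, so the expansion has 6 partial quotients, read off in order.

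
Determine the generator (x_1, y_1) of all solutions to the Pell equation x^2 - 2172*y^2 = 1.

First expand sqrt(2172) as a continued fraction. With x_i = (sqrt(2172) + m_i)/d_i and (m_0, d_0) = (0, 1): a_0 = floor(sqrt(2172)) = 46, since 46^2 = 2116 <= 2172 < 2209 = 47^2.
Iterate m_{i+1} = d_i*a_i - m_i, d_{i+1} = (2172 - m_{i+1}^2)/d_i, a_{i+1} = floor((a_0 + m_{i+1})/d_{i+1}):
  m_1 = 1*46 - 0 = 46, d_1 = (2172 - 46^2)/1 = 56/1 = 56, a_1 = floor((46 + 46)/56) = 1.
  m_2 = 56*1 - 46 = 10, d_2 = (2172 - 10^2)/56 = 2072/56 = 37, a_2 = floor((46 + 10)/37) = 1.
  m_3 = 37*1 - 10 = 27, d_3 = (2172 - 27^2)/37 = 1443/37 = 39, a_3 = floor((46 + 27)/39) = 1.
  m_4 = 39*1 - 27 = 12, d_4 = (2172 - 12^2)/39 = 2028/39 = 52, a_4 = floor((46 + 12)/52) = 1.
  m_5 = 52*1 - 12 = 40, d_5 = (2172 - 40^2)/52 = 572/52 = 11, a_5 = floor((46 + 40)/11) = 7.
  m_6 = 11*7 - 40 = 37, d_6 = (2172 - 37^2)/11 = 803/11 = 73, a_6 = floor((46 + 37)/73) = 1.
  m_7 = 73*1 - 37 = 36, d_7 = (2172 - 36^2)/73 = 876/73 = 12, a_7 = floor((46 + 36)/12) = 6.
  m_8 = 12*6 - 36 = 36, d_8 = (2172 - 36^2)/12 = 876/12 = 73, a_8 = floor((46 + 36)/73) = 1.
  m_9 = 73*1 - 36 = 37, d_9 = (2172 - 37^2)/73 = 803/73 = 11, a_9 = floor((46 + 37)/11) = 7.
  m_10 = 11*7 - 37 = 40, d_10 = (2172 - 40^2)/11 = 572/11 = 52, a_10 = floor((46 + 40)/52) = 1.
  m_11 = 52*1 - 40 = 12, d_11 = (2172 - 12^2)/52 = 2028/52 = 39, a_11 = floor((46 + 12)/39) = 1.
  m_12 = 39*1 - 12 = 27, d_12 = (2172 - 27^2)/39 = 1443/39 = 37, a_12 = floor((46 + 27)/37) = 1.
  m_13 = 37*1 - 27 = 10, d_13 = (2172 - 10^2)/37 = 2072/37 = 56, a_13 = floor((46 + 10)/56) = 1.
  m_14 = 56*1 - 10 = 46, d_14 = (2172 - 46^2)/56 = 56/56 = 1, a_14 = floor((46 + 46)/1) = 92.
  m_15 = 1*92 - 46 = 46, d_15 = (2172 - 46^2)/1 = 56/1 = 56: (m_15, d_15) = (m_1, d_1) = (46, 56), so from here the quotients repeat a_1, ..., a_14; the period length is 14.
So sqrt(2172) = [46; (1, 1, 1, 1, 7, 1, 6, 1, 7, 1, 1, 1, 1, 92)] with period length k = 14.
k is even, so the fundamental solution of x^2 - 2172y^2 = 1 is (p_{k-1}, q_{k-1}) = (p_13, q_13); compute convergents through index 13.
Convergents (p_i = a_i*p_{i-1} + p_{i-2}, q_i = a_i*q_{i-1} + q_{i-2} with p_{-2}=0, p_{-1}=1, q_{-2}=1, q_{-1}=0):
  i=0: a_0=46, p_0 = 46*1 + 0 = 46, q_0 = 46*0 + 1 = 1.
  i=1: a_1=1, p_1 = 1*46 + 1 = 47, q_1 = 1*1 + 0 = 1.
  i=2: a_2=1, p_2 = 1*47 + 46 = 93, q_2 = 1*1 + 1 = 2.
  i=3: a_3=1, p_3 = 1*93 + 47 = 140, q_3 = 1*2 + 1 = 3.
  i=4: a_4=1, p_4 = 1*140 + 93 = 233, q_4 = 1*3 + 2 = 5.
  i=5: a_5=7, p_5 = 7*233 + 140 = 1771, q_5 = 7*5 + 3 = 38.
  i=6: a_6=1, p_6 = 1*1771 + 233 = 2004, q_6 = 1*38 + 5 = 43.
  i=7: a_7=6, p_7 = 6*2004 + 1771 = 13795, q_7 = 6*43 + 38 = 296.
  i=8: a_8=1, p_8 = 1*13795 + 2004 = 15799, q_8 = 1*296 + 43 = 339.
  i=9: a_9=7, p_9 = 7*15799 + 13795 = 124388, q_9 = 7*339 + 296 = 2669.
  i=10: a_10=1, p_10 = 1*124388 + 15799 = 140187, q_10 = 1*2669 + 339 = 3008.
  i=11: a_11=1, p_11 = 1*140187 + 124388 = 264575, q_11 = 1*3008 + 2669 = 5677.
  i=12: a_12=1, p_12 = 1*264575 + 140187 = 404762, q_12 = 1*5677 + 3008 = 8685.
  i=13: a_13=1, p_13 = 1*404762 + 264575 = 669337, q_13 = 1*8685 + 5677 = 14362.
Check: 669337^2 - 2172*14362^2 = 448012019569 - 448012019568 = 1, so (x, y) = (669337, 14362) solves the equation, and by the theorem it is the least positive solution.

(x, y) = (669337, 14362)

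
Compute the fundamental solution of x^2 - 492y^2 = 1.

(x, y) = (29767, 1342)

First expand sqrt(492) as a continued fraction. With x_i = (sqrt(492) + m_i)/d_i and (m_0, d_0) = (0, 1): a_0 = floor(sqrt(492)) = 22, since 22^2 = 484 <= 492 < 529 = 23^2.
Iterate m_{i+1} = d_i*a_i - m_i, d_{i+1} = (492 - m_{i+1}^2)/d_i, a_{i+1} = floor((a_0 + m_{i+1})/d_{i+1}):
  m_1 = 1*22 - 0 = 22, d_1 = (492 - 22^2)/1 = 8/1 = 8, a_1 = floor((22 + 22)/8) = 5.
  m_2 = 8*5 - 22 = 18, d_2 = (492 - 18^2)/8 = 168/8 = 21, a_2 = floor((22 + 18)/21) = 1.
  m_3 = 21*1 - 18 = 3, d_3 = (492 - 3^2)/21 = 483/21 = 23, a_3 = floor((22 + 3)/23) = 1.
  m_4 = 23*1 - 3 = 20, d_4 = (492 - 20^2)/23 = 92/23 = 4, a_4 = floor((22 + 20)/4) = 10.
  m_5 = 4*10 - 20 = 20, d_5 = (492 - 20^2)/4 = 92/4 = 23, a_5 = floor((22 + 20)/23) = 1.
  m_6 = 23*1 - 20 = 3, d_6 = (492 - 3^2)/23 = 483/23 = 21, a_6 = floor((22 + 3)/21) = 1.
  m_7 = 21*1 - 3 = 18, d_7 = (492 - 18^2)/21 = 168/21 = 8, a_7 = floor((22 + 18)/8) = 5.
  m_8 = 8*5 - 18 = 22, d_8 = (492 - 22^2)/8 = 8/8 = 1, a_8 = floor((22 + 22)/1) = 44.
  m_9 = 1*44 - 22 = 22, d_9 = (492 - 22^2)/1 = 8/1 = 8: (m_9, d_9) = (m_1, d_1) = (22, 8), so from here the quotients repeat a_1, ..., a_8; the period length is 8.
So sqrt(492) = [22; (5, 1, 1, 10, 1, 1, 5, 44)] with period length k = 8.
k is even, so the fundamental solution of x^2 - 492y^2 = 1 is (p_{k-1}, q_{k-1}) = (p_7, q_7); compute convergents through index 7.
Convergents (p_i = a_i*p_{i-1} + p_{i-2}, q_i = a_i*q_{i-1} + q_{i-2} with p_{-2}=0, p_{-1}=1, q_{-2}=1, q_{-1}=0):
  i=0: a_0=22, p_0 = 22*1 + 0 = 22, q_0 = 22*0 + 1 = 1.
  i=1: a_1=5, p_1 = 5*22 + 1 = 111, q_1 = 5*1 + 0 = 5.
  i=2: a_2=1, p_2 = 1*111 + 22 = 133, q_2 = 1*5 + 1 = 6.
  i=3: a_3=1, p_3 = 1*133 + 111 = 244, q_3 = 1*6 + 5 = 11.
  i=4: a_4=10, p_4 = 10*244 + 133 = 2573, q_4 = 10*11 + 6 = 116.
  i=5: a_5=1, p_5 = 1*2573 + 244 = 2817, q_5 = 1*116 + 11 = 127.
  i=6: a_6=1, p_6 = 1*2817 + 2573 = 5390, q_6 = 1*127 + 116 = 243.
  i=7: a_7=5, p_7 = 5*5390 + 2817 = 29767, q_7 = 5*243 + 127 = 1342.
Check: 29767^2 - 492*1342^2 = 886074289 - 886074288 = 1, so (x, y) = (29767, 1342) solves the equation, and by the theorem it is the least positive solution.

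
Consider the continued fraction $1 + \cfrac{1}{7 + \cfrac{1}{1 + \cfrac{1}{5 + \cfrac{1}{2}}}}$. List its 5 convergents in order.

Using the convergent recurrence p_i = a_i*p_{i-1} + p_{i-2}, q_i = a_i*q_{i-1} + q_{i-2} with p_{-2}=0, p_{-1}=1, q_{-2}=1, q_{-1}=0:
  i=0: a_0=1, p_0 = 1*1 + 0 = 1, q_0 = 1*0 + 1 = 1.
  i=1: a_1=7, p_1 = 7*1 + 1 = 8, q_1 = 7*1 + 0 = 7.
  i=2: a_2=1, p_2 = 1*8 + 1 = 9, q_2 = 1*7 + 1 = 8.
  i=3: a_3=5, p_3 = 5*9 + 8 = 53, q_3 = 5*8 + 7 = 47.
  i=4: a_4=2, p_4 = 2*53 + 9 = 115, q_4 = 2*47 + 8 = 102.

1/1, 8/7, 9/8, 53/47, 115/102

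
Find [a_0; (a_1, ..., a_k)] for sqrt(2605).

Write x_i = (sqrt(2605) + m_i)/d_i with (m_0, d_0) = (0, 1). a_0 = floor(sqrt(2605)) = 51, since 51^2 = 2601 <= 2605 < 2704 = 52^2.
Iterate m_{i+1} = d_i*a_i - m_i, d_{i+1} = (2605 - m_{i+1}^2)/d_i, a_{i+1} = floor((a_0 + m_{i+1})/d_{i+1}):
  m_1 = 1*51 - 0 = 51, d_1 = (2605 - 51^2)/1 = 4/1 = 4, a_1 = floor((51 + 51)/4) = 25.
  m_2 = 4*25 - 51 = 49, d_2 = (2605 - 49^2)/4 = 204/4 = 51, a_2 = floor((51 + 49)/51) = 1.
  m_3 = 51*1 - 49 = 2, d_3 = (2605 - 2^2)/51 = 2601/51 = 51, a_3 = floor((51 + 2)/51) = 1.
  m_4 = 51*1 - 2 = 49, d_4 = (2605 - 49^2)/51 = 204/51 = 4, a_4 = floor((51 + 49)/4) = 25.
  m_5 = 4*25 - 49 = 51, d_5 = (2605 - 51^2)/4 = 4/4 = 1, a_5 = floor((51 + 51)/1) = 102.
  m_6 = 1*102 - 51 = 51, d_6 = (2605 - 51^2)/1 = 4/1 = 4: (m_6, d_6) = (m_1, d_1) = (51, 4), so from here the quotients repeat a_1, ..., a_5; the period length is 5.
Hence the expansion of sqrt(2605) is a_0 = 51 followed by the repeating block 25, 1, 1, 25, 102 (period 5).

[51; (25, 1, 1, 25, 102)]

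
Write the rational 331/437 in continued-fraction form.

[0; 1, 3, 8, 6, 2]

Run the Euclidean algorithm on 331 and 437; the successive quotients are the partial quotients a_0, a_1, ... (each step inverts the fractional part left over by the previous one):
  331 = 0*437 + 331, so a_0 = 0.
  437 = 1*331 + 106, so a_1 = 1.
  331 = 3*106 + 13, so a_2 = 3.
  106 = 8*13 + 2, so a_3 = 8.
  13 = 6*2 + 1, so a_4 = 6.
  2 = 2*1 + 0, so a_5 = 2.
The remainder reaches 0 after 6 divisions, so the expansion has 6 partial quotients, read off in order.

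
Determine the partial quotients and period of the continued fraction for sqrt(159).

Write x_i = (sqrt(159) + m_i)/d_i with (m_0, d_0) = (0, 1). a_0 = floor(sqrt(159)) = 12, since 12^2 = 144 <= 159 < 169 = 13^2.
Iterate m_{i+1} = d_i*a_i - m_i, d_{i+1} = (159 - m_{i+1}^2)/d_i, a_{i+1} = floor((a_0 + m_{i+1})/d_{i+1}):
  m_1 = 1*12 - 0 = 12, d_1 = (159 - 12^2)/1 = 15/1 = 15, a_1 = floor((12 + 12)/15) = 1.
  m_2 = 15*1 - 12 = 3, d_2 = (159 - 3^2)/15 = 150/15 = 10, a_2 = floor((12 + 3)/10) = 1.
  m_3 = 10*1 - 3 = 7, d_3 = (159 - 7^2)/10 = 110/10 = 11, a_3 = floor((12 + 7)/11) = 1.
  m_4 = 11*1 - 7 = 4, d_4 = (159 - 4^2)/11 = 143/11 = 13, a_4 = floor((12 + 4)/13) = 1.
  m_5 = 13*1 - 4 = 9, d_5 = (159 - 9^2)/13 = 78/13 = 6, a_5 = floor((12 + 9)/6) = 3.
  m_6 = 6*3 - 9 = 9, d_6 = (159 - 9^2)/6 = 78/6 = 13, a_6 = floor((12 + 9)/13) = 1.
  m_7 = 13*1 - 9 = 4, d_7 = (159 - 4^2)/13 = 143/13 = 11, a_7 = floor((12 + 4)/11) = 1.
  m_8 = 11*1 - 4 = 7, d_8 = (159 - 7^2)/11 = 110/11 = 10, a_8 = floor((12 + 7)/10) = 1.
  m_9 = 10*1 - 7 = 3, d_9 = (159 - 3^2)/10 = 150/10 = 15, a_9 = floor((12 + 3)/15) = 1.
  m_10 = 15*1 - 3 = 12, d_10 = (159 - 12^2)/15 = 15/15 = 1, a_10 = floor((12 + 12)/1) = 24.
  m_11 = 1*24 - 12 = 12, d_11 = (159 - 12^2)/1 = 15/1 = 15: (m_11, d_11) = (m_1, d_1) = (12, 15), so from here the quotients repeat a_1, ..., a_10; the period length is 10.
Hence the expansion of sqrt(159) is a_0 = 12 followed by the repeating block 1, 1, 1, 1, 3, 1, 1, 1, 1, 24 (period 10).

[12; (1, 1, 1, 1, 3, 1, 1, 1, 1, 24)]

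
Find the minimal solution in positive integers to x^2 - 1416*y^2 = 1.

(x, y) = (258065, 6858)

First expand sqrt(1416) as a continued fraction. With x_i = (sqrt(1416) + m_i)/d_i and (m_0, d_0) = (0, 1): a_0 = floor(sqrt(1416)) = 37, since 37^2 = 1369 <= 1416 < 1444 = 38^2.
Iterate m_{i+1} = d_i*a_i - m_i, d_{i+1} = (1416 - m_{i+1}^2)/d_i, a_{i+1} = floor((a_0 + m_{i+1})/d_{i+1}):
  m_1 = 1*37 - 0 = 37, d_1 = (1416 - 37^2)/1 = 47/1 = 47, a_1 = floor((37 + 37)/47) = 1.
  m_2 = 47*1 - 37 = 10, d_2 = (1416 - 10^2)/47 = 1316/47 = 28, a_2 = floor((37 + 10)/28) = 1.
  m_3 = 28*1 - 10 = 18, d_3 = (1416 - 18^2)/28 = 1092/28 = 39, a_3 = floor((37 + 18)/39) = 1.
  m_4 = 39*1 - 18 = 21, d_4 = (1416 - 21^2)/39 = 975/39 = 25, a_4 = floor((37 + 21)/25) = 2.
  m_5 = 25*2 - 21 = 29, d_5 = (1416 - 29^2)/25 = 575/25 = 23, a_5 = floor((37 + 29)/23) = 2.
  m_6 = 23*2 - 29 = 17, d_6 = (1416 - 17^2)/23 = 1127/23 = 49, a_6 = floor((37 + 17)/49) = 1.
  m_7 = 49*1 - 17 = 32, d_7 = (1416 - 32^2)/49 = 392/49 = 8, a_7 = floor((37 + 32)/8) = 8.
  m_8 = 8*8 - 32 = 32, d_8 = (1416 - 32^2)/8 = 392/8 = 49, a_8 = floor((37 + 32)/49) = 1.
  m_9 = 49*1 - 32 = 17, d_9 = (1416 - 17^2)/49 = 1127/49 = 23, a_9 = floor((37 + 17)/23) = 2.
  m_10 = 23*2 - 17 = 29, d_10 = (1416 - 29^2)/23 = 575/23 = 25, a_10 = floor((37 + 29)/25) = 2.
  m_11 = 25*2 - 29 = 21, d_11 = (1416 - 21^2)/25 = 975/25 = 39, a_11 = floor((37 + 21)/39) = 1.
  m_12 = 39*1 - 21 = 18, d_12 = (1416 - 18^2)/39 = 1092/39 = 28, a_12 = floor((37 + 18)/28) = 1.
  m_13 = 28*1 - 18 = 10, d_13 = (1416 - 10^2)/28 = 1316/28 = 47, a_13 = floor((37 + 10)/47) = 1.
  m_14 = 47*1 - 10 = 37, d_14 = (1416 - 37^2)/47 = 47/47 = 1, a_14 = floor((37 + 37)/1) = 74.
  m_15 = 1*74 - 37 = 37, d_15 = (1416 - 37^2)/1 = 47/1 = 47: (m_15, d_15) = (m_1, d_1) = (37, 47), so from here the quotients repeat a_1, ..., a_14; the period length is 14.
So sqrt(1416) = [37; (1, 1, 1, 2, 2, 1, 8, 1, 2, 2, 1, 1, 1, 74)] with period length k = 14.
k is even, so the fundamental solution of x^2 - 1416y^2 = 1 is (p_{k-1}, q_{k-1}) = (p_13, q_13); compute convergents through index 13.
Convergents (p_i = a_i*p_{i-1} + p_{i-2}, q_i = a_i*q_{i-1} + q_{i-2} with p_{-2}=0, p_{-1}=1, q_{-2}=1, q_{-1}=0):
  i=0: a_0=37, p_0 = 37*1 + 0 = 37, q_0 = 37*0 + 1 = 1.
  i=1: a_1=1, p_1 = 1*37 + 1 = 38, q_1 = 1*1 + 0 = 1.
  i=2: a_2=1, p_2 = 1*38 + 37 = 75, q_2 = 1*1 + 1 = 2.
  i=3: a_3=1, p_3 = 1*75 + 38 = 113, q_3 = 1*2 + 1 = 3.
  i=4: a_4=2, p_4 = 2*113 + 75 = 301, q_4 = 2*3 + 2 = 8.
  i=5: a_5=2, p_5 = 2*301 + 113 = 715, q_5 = 2*8 + 3 = 19.
  i=6: a_6=1, p_6 = 1*715 + 301 = 1016, q_6 = 1*19 + 8 = 27.
  i=7: a_7=8, p_7 = 8*1016 + 715 = 8843, q_7 = 8*27 + 19 = 235.
  i=8: a_8=1, p_8 = 1*8843 + 1016 = 9859, q_8 = 1*235 + 27 = 262.
  i=9: a_9=2, p_9 = 2*9859 + 8843 = 28561, q_9 = 2*262 + 235 = 759.
  i=10: a_10=2, p_10 = 2*28561 + 9859 = 66981, q_10 = 2*759 + 262 = 1780.
  i=11: a_11=1, p_11 = 1*66981 + 28561 = 95542, q_11 = 1*1780 + 759 = 2539.
  i=12: a_12=1, p_12 = 1*95542 + 66981 = 162523, q_12 = 1*2539 + 1780 = 4319.
  i=13: a_13=1, p_13 = 1*162523 + 95542 = 258065, q_13 = 1*4319 + 2539 = 6858.
Check: 258065^2 - 1416*6858^2 = 66597544225 - 66597544224 = 1, so (x, y) = (258065, 6858) solves the equation, and by the theorem it is the least positive solution.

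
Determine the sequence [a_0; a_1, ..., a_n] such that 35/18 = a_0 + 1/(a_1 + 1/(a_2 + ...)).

[1; 1, 17]

Run the Euclidean algorithm on 35 and 18; the successive quotients are the partial quotients a_0, a_1, ... (each step inverts the fractional part left over by the previous one):
  35 = 1*18 + 17, so a_0 = 1.
  18 = 1*17 + 1, so a_1 = 1.
  17 = 17*1 + 0, so a_2 = 17.
The remainder reaches 0 after 3 divisions, so the expansion has 3 partial quotients, read off in order.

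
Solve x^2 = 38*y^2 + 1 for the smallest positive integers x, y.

First expand sqrt(38) as a continued fraction. With x_i = (sqrt(38) + m_i)/d_i and (m_0, d_0) = (0, 1): a_0 = floor(sqrt(38)) = 6, since 6^2 = 36 <= 38 < 49 = 7^2.
Iterate m_{i+1} = d_i*a_i - m_i, d_{i+1} = (38 - m_{i+1}^2)/d_i, a_{i+1} = floor((a_0 + m_{i+1})/d_{i+1}):
  m_1 = 1*6 - 0 = 6, d_1 = (38 - 6^2)/1 = 2/1 = 2, a_1 = floor((6 + 6)/2) = 6.
  m_2 = 2*6 - 6 = 6, d_2 = (38 - 6^2)/2 = 2/2 = 1, a_2 = floor((6 + 6)/1) = 12.
  m_3 = 1*12 - 6 = 6, d_3 = (38 - 6^2)/1 = 2/1 = 2: (m_3, d_3) = (m_1, d_1) = (6, 2), so from here the quotients repeat a_1, a_2; the period length is 2.
So sqrt(38) = [6; (6, 12)] with period length k = 2.
k is even, so the fundamental solution of x^2 - 38y^2 = 1 is (p_{k-1}, q_{k-1}) = (p_1, q_1); compute convergents through index 1.
Convergents (p_i = a_i*p_{i-1} + p_{i-2}, q_i = a_i*q_{i-1} + q_{i-2} with p_{-2}=0, p_{-1}=1, q_{-2}=1, q_{-1}=0):
  i=0: a_0=6, p_0 = 6*1 + 0 = 6, q_0 = 6*0 + 1 = 1.
  i=1: a_1=6, p_1 = 6*6 + 1 = 37, q_1 = 6*1 + 0 = 6.
Check: 37^2 - 38*6^2 = 1369 - 1368 = 1, so (x, y) = (37, 6) solves the equation, and by the theorem it is the least positive solution.

(x, y) = (37, 6)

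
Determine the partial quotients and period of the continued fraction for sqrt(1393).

[37; (3, 10, 3, 74)]

Write x_i = (sqrt(1393) + m_i)/d_i with (m_0, d_0) = (0, 1). a_0 = floor(sqrt(1393)) = 37, since 37^2 = 1369 <= 1393 < 1444 = 38^2.
Iterate m_{i+1} = d_i*a_i - m_i, d_{i+1} = (1393 - m_{i+1}^2)/d_i, a_{i+1} = floor((a_0 + m_{i+1})/d_{i+1}):
  m_1 = 1*37 - 0 = 37, d_1 = (1393 - 37^2)/1 = 24/1 = 24, a_1 = floor((37 + 37)/24) = 3.
  m_2 = 24*3 - 37 = 35, d_2 = (1393 - 35^2)/24 = 168/24 = 7, a_2 = floor((37 + 35)/7) = 10.
  m_3 = 7*10 - 35 = 35, d_3 = (1393 - 35^2)/7 = 168/7 = 24, a_3 = floor((37 + 35)/24) = 3.
  m_4 = 24*3 - 35 = 37, d_4 = (1393 - 37^2)/24 = 24/24 = 1, a_4 = floor((37 + 37)/1) = 74.
  m_5 = 1*74 - 37 = 37, d_5 = (1393 - 37^2)/1 = 24/1 = 24: (m_5, d_5) = (m_1, d_1) = (37, 24), so from here the quotients repeat a_1, ..., a_4; the period length is 4.
Hence the expansion of sqrt(1393) is a_0 = 37 followed by the repeating block 3, 10, 3, 74 (period 4).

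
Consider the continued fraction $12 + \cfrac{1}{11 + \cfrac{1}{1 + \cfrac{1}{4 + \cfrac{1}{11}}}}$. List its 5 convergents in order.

12/1, 133/11, 145/12, 713/59, 7988/661

Using the convergent recurrence p_i = a_i*p_{i-1} + p_{i-2}, q_i = a_i*q_{i-1} + q_{i-2} with p_{-2}=0, p_{-1}=1, q_{-2}=1, q_{-1}=0:
  i=0: a_0=12, p_0 = 12*1 + 0 = 12, q_0 = 12*0 + 1 = 1.
  i=1: a_1=11, p_1 = 11*12 + 1 = 133, q_1 = 11*1 + 0 = 11.
  i=2: a_2=1, p_2 = 1*133 + 12 = 145, q_2 = 1*11 + 1 = 12.
  i=3: a_3=4, p_3 = 4*145 + 133 = 713, q_3 = 4*12 + 11 = 59.
  i=4: a_4=11, p_4 = 11*713 + 145 = 7988, q_4 = 11*59 + 12 = 661.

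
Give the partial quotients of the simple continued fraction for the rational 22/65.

Run the Euclidean algorithm on 22 and 65; the successive quotients are the partial quotients a_0, a_1, ... (each step inverts the fractional part left over by the previous one):
  22 = 0*65 + 22, so a_0 = 0.
  65 = 2*22 + 21, so a_1 = 2.
  22 = 1*21 + 1, so a_2 = 1.
  21 = 21*1 + 0, so a_3 = 21.
The remainder reaches 0 after 4 divisions, so the expansion has 4 partial quotients, read off in order.

[0; 2, 1, 21]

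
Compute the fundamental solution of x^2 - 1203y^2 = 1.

First expand sqrt(1203) as a continued fraction. With x_i = (sqrt(1203) + m_i)/d_i and (m_0, d_0) = (0, 1): a_0 = floor(sqrt(1203)) = 34, since 34^2 = 1156 <= 1203 < 1225 = 35^2.
Iterate m_{i+1} = d_i*a_i - m_i, d_{i+1} = (1203 - m_{i+1}^2)/d_i, a_{i+1} = floor((a_0 + m_{i+1})/d_{i+1}):
  m_1 = 1*34 - 0 = 34, d_1 = (1203 - 34^2)/1 = 47/1 = 47, a_1 = floor((34 + 34)/47) = 1.
  m_2 = 47*1 - 34 = 13, d_2 = (1203 - 13^2)/47 = 1034/47 = 22, a_2 = floor((34 + 13)/22) = 2.
  m_3 = 22*2 - 13 = 31, d_3 = (1203 - 31^2)/22 = 242/22 = 11, a_3 = floor((34 + 31)/11) = 5.
  m_4 = 11*5 - 31 = 24, d_4 = (1203 - 24^2)/11 = 627/11 = 57, a_4 = floor((34 + 24)/57) = 1.
  m_5 = 57*1 - 24 = 33, d_5 = (1203 - 33^2)/57 = 114/57 = 2, a_5 = floor((34 + 33)/2) = 33.
  m_6 = 2*33 - 33 = 33, d_6 = (1203 - 33^2)/2 = 114/2 = 57, a_6 = floor((34 + 33)/57) = 1.
  m_7 = 57*1 - 33 = 24, d_7 = (1203 - 24^2)/57 = 627/57 = 11, a_7 = floor((34 + 24)/11) = 5.
  m_8 = 11*5 - 24 = 31, d_8 = (1203 - 31^2)/11 = 242/11 = 22, a_8 = floor((34 + 31)/22) = 2.
  m_9 = 22*2 - 31 = 13, d_9 = (1203 - 13^2)/22 = 1034/22 = 47, a_9 = floor((34 + 13)/47) = 1.
  m_10 = 47*1 - 13 = 34, d_10 = (1203 - 34^2)/47 = 47/47 = 1, a_10 = floor((34 + 34)/1) = 68.
  m_11 = 1*68 - 34 = 34, d_11 = (1203 - 34^2)/1 = 47/1 = 47: (m_11, d_11) = (m_1, d_1) = (34, 47), so from here the quotients repeat a_1, ..., a_10; the period length is 10.
So sqrt(1203) = [34; (1, 2, 5, 1, 33, 1, 5, 2, 1, 68)] with period length k = 10.
k is even, so the fundamental solution of x^2 - 1203y^2 = 1 is (p_{k-1}, q_{k-1}) = (p_9, q_9); compute convergents through index 9.
Convergents (p_i = a_i*p_{i-1} + p_{i-2}, q_i = a_i*q_{i-1} + q_{i-2} with p_{-2}=0, p_{-1}=1, q_{-2}=1, q_{-1}=0):
  i=0: a_0=34, p_0 = 34*1 + 0 = 34, q_0 = 34*0 + 1 = 1.
  i=1: a_1=1, p_1 = 1*34 + 1 = 35, q_1 = 1*1 + 0 = 1.
  i=2: a_2=2, p_2 = 2*35 + 34 = 104, q_2 = 2*1 + 1 = 3.
  i=3: a_3=5, p_3 = 5*104 + 35 = 555, q_3 = 5*3 + 1 = 16.
  i=4: a_4=1, p_4 = 1*555 + 104 = 659, q_4 = 1*16 + 3 = 19.
  i=5: a_5=33, p_5 = 33*659 + 555 = 22302, q_5 = 33*19 + 16 = 643.
  i=6: a_6=1, p_6 = 1*22302 + 659 = 22961, q_6 = 1*643 + 19 = 662.
  i=7: a_7=5, p_7 = 5*22961 + 22302 = 137107, q_7 = 5*662 + 643 = 3953.
  i=8: a_8=2, p_8 = 2*137107 + 22961 = 297175, q_8 = 2*3953 + 662 = 8568.
  i=9: a_9=1, p_9 = 1*297175 + 137107 = 434282, q_9 = 1*8568 + 3953 = 12521.
Check: 434282^2 - 1203*12521^2 = 188600855524 - 188600855523 = 1, so (x, y) = (434282, 12521) solves the equation, and by the theorem it is the least positive solution.

(x, y) = (434282, 12521)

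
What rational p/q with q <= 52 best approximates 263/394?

2/3

Expand x = 263/394 as a continued fraction with the Euclidean algorithm:
  263 = 0*394 + 263, so a_0 = 0.
  394 = 1*263 + 131, so a_1 = 1.
  263 = 2*131 + 1, so a_2 = 2.
  131 = 131*1 + 0, so a_3 = 131.
so x = [0; 1, 2, 131].
Convergents (p_i = a_i*p_{i-1} + p_{i-2}, q_i = a_i*q_{i-1} + q_{i-2} with p_{-2}=0, p_{-1}=1, q_{-2}=1, q_{-1}=0), until the denominator exceeds 52:
  i=0: a_0=0, p_0 = 0*1 + 0 = 0, q_0 = 0*0 + 1 = 1.
  i=1: a_1=1, p_1 = 1*0 + 1 = 1, q_1 = 1*1 + 0 = 1.
  i=2: a_2=2, p_2 = 2*1 + 0 = 2, q_2 = 2*1 + 1 = 3.
  i=3: a_3=131, p_3 = 131*2 + 1 = 263, q_3 = 131*3 + 1 = 394.
q_3 = 394 > 52, so the last convergent with denominator <= 52 is p_2/q_2 = 2/3.
The closest fraction with denominator <= 52 is either p_2/q_2 or the intermediate fraction (k*p_2 + p_1)/(k*q_2 + q_1) with the largest k >= 1 whose denominator stays <= 52; these approach x as k grows, and every other convergent or intermediate fraction in range is farther away.
Largest k: floor((52 - q_1)/q_2) = floor((52 - 1)/3) = 17.
That gives (17*2 + 1)/(17*3 + 1) = 35/52.
Compare the errors: |x - 2/3| = |263*3 - 2*394|/(394*3) = 1/1182, and |x - 35/52| = |263*52 - 35*394|/(394*52) = 114/20488.
Cross-multiplying, 1*20488 = 20488 < 134748 = 114*1182, so 1/1182 is smaller: the convergent 2/3 is closer to x than 35/52.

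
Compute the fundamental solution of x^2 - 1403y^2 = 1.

First expand sqrt(1403) as a continued fraction. With x_i = (sqrt(1403) + m_i)/d_i and (m_0, d_0) = (0, 1): a_0 = floor(sqrt(1403)) = 37, since 37^2 = 1369 <= 1403 < 1444 = 38^2.
Iterate m_{i+1} = d_i*a_i - m_i, d_{i+1} = (1403 - m_{i+1}^2)/d_i, a_{i+1} = floor((a_0 + m_{i+1})/d_{i+1}):
  m_1 = 1*37 - 0 = 37, d_1 = (1403 - 37^2)/1 = 34/1 = 34, a_1 = floor((37 + 37)/34) = 2.
  m_2 = 34*2 - 37 = 31, d_2 = (1403 - 31^2)/34 = 442/34 = 13, a_2 = floor((37 + 31)/13) = 5.
  m_3 = 13*5 - 31 = 34, d_3 = (1403 - 34^2)/13 = 247/13 = 19, a_3 = floor((37 + 34)/19) = 3.
  m_4 = 19*3 - 34 = 23, d_4 = (1403 - 23^2)/19 = 874/19 = 46, a_4 = floor((37 + 23)/46) = 1.
  m_5 = 46*1 - 23 = 23, d_5 = (1403 - 23^2)/46 = 874/46 = 19, a_5 = floor((37 + 23)/19) = 3.
  m_6 = 19*3 - 23 = 34, d_6 = (1403 - 34^2)/19 = 247/19 = 13, a_6 = floor((37 + 34)/13) = 5.
  m_7 = 13*5 - 34 = 31, d_7 = (1403 - 31^2)/13 = 442/13 = 34, a_7 = floor((37 + 31)/34) = 2.
  m_8 = 34*2 - 31 = 37, d_8 = (1403 - 37^2)/34 = 34/34 = 1, a_8 = floor((37 + 37)/1) = 74.
  m_9 = 1*74 - 37 = 37, d_9 = (1403 - 37^2)/1 = 34/1 = 34: (m_9, d_9) = (m_1, d_1) = (37, 34), so from here the quotients repeat a_1, ..., a_8; the period length is 8.
So sqrt(1403) = [37; (2, 5, 3, 1, 3, 5, 2, 74)] with period length k = 8.
k is even, so the fundamental solution of x^2 - 1403y^2 = 1 is (p_{k-1}, q_{k-1}) = (p_7, q_7); compute convergents through index 7.
Convergents (p_i = a_i*p_{i-1} + p_{i-2}, q_i = a_i*q_{i-1} + q_{i-2} with p_{-2}=0, p_{-1}=1, q_{-2}=1, q_{-1}=0):
  i=0: a_0=37, p_0 = 37*1 + 0 = 37, q_0 = 37*0 + 1 = 1.
  i=1: a_1=2, p_1 = 2*37 + 1 = 75, q_1 = 2*1 + 0 = 2.
  i=2: a_2=5, p_2 = 5*75 + 37 = 412, q_2 = 5*2 + 1 = 11.
  i=3: a_3=3, p_3 = 3*412 + 75 = 1311, q_3 = 3*11 + 2 = 35.
  i=4: a_4=1, p_4 = 1*1311 + 412 = 1723, q_4 = 1*35 + 11 = 46.
  i=5: a_5=3, p_5 = 3*1723 + 1311 = 6480, q_5 = 3*46 + 35 = 173.
  i=6: a_6=5, p_6 = 5*6480 + 1723 = 34123, q_6 = 5*173 + 46 = 911.
  i=7: a_7=2, p_7 = 2*34123 + 6480 = 74726, q_7 = 2*911 + 173 = 1995.
Check: 74726^2 - 1403*1995^2 = 5583975076 - 5583975075 = 1, so (x, y) = (74726, 1995) solves the equation, and by the theorem it is the least positive solution.

(x, y) = (74726, 1995)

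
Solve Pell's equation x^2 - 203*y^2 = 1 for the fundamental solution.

First expand sqrt(203) as a continued fraction. With x_i = (sqrt(203) + m_i)/d_i and (m_0, d_0) = (0, 1): a_0 = floor(sqrt(203)) = 14, since 14^2 = 196 <= 203 < 225 = 15^2.
Iterate m_{i+1} = d_i*a_i - m_i, d_{i+1} = (203 - m_{i+1}^2)/d_i, a_{i+1} = floor((a_0 + m_{i+1})/d_{i+1}):
  m_1 = 1*14 - 0 = 14, d_1 = (203 - 14^2)/1 = 7/1 = 7, a_1 = floor((14 + 14)/7) = 4.
  m_2 = 7*4 - 14 = 14, d_2 = (203 - 14^2)/7 = 7/7 = 1, a_2 = floor((14 + 14)/1) = 28.
  m_3 = 1*28 - 14 = 14, d_3 = (203 - 14^2)/1 = 7/1 = 7: (m_3, d_3) = (m_1, d_1) = (14, 7), so from here the quotients repeat a_1, a_2; the period length is 2.
So sqrt(203) = [14; (4, 28)] with period length k = 2.
k is even, so the fundamental solution of x^2 - 203y^2 = 1 is (p_{k-1}, q_{k-1}) = (p_1, q_1); compute convergents through index 1.
Convergents (p_i = a_i*p_{i-1} + p_{i-2}, q_i = a_i*q_{i-1} + q_{i-2} with p_{-2}=0, p_{-1}=1, q_{-2}=1, q_{-1}=0):
  i=0: a_0=14, p_0 = 14*1 + 0 = 14, q_0 = 14*0 + 1 = 1.
  i=1: a_1=4, p_1 = 4*14 + 1 = 57, q_1 = 4*1 + 0 = 4.
Check: 57^2 - 203*4^2 = 3249 - 3248 = 1, so (x, y) = (57, 4) solves the equation, and by the theorem it is the least positive solution.

(x, y) = (57, 4)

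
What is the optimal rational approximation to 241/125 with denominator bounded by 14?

Expand x = 241/125 as a continued fraction with the Euclidean algorithm:
  241 = 1*125 + 116, so a_0 = 1.
  125 = 1*116 + 9, so a_1 = 1.
  116 = 12*9 + 8, so a_2 = 12.
  9 = 1*8 + 1, so a_3 = 1.
  8 = 8*1 + 0, so a_4 = 8.
so x = [1; 1, 12, 1, 8].
Convergents (p_i = a_i*p_{i-1} + p_{i-2}, q_i = a_i*q_{i-1} + q_{i-2} with p_{-2}=0, p_{-1}=1, q_{-2}=1, q_{-1}=0), until the denominator exceeds 14:
  i=0: a_0=1, p_0 = 1*1 + 0 = 1, q_0 = 1*0 + 1 = 1.
  i=1: a_1=1, p_1 = 1*1 + 1 = 2, q_1 = 1*1 + 0 = 1.
  i=2: a_2=12, p_2 = 12*2 + 1 = 25, q_2 = 12*1 + 1 = 13.
  i=3: a_3=1, p_3 = 1*25 + 2 = 27, q_3 = 1*13 + 1 = 14.
  i=4: a_4=8, p_4 = 8*27 + 25 = 241, q_4 = 8*14 + 13 = 125.
q_4 = 125 > 14, so the last convergent with denominator <= 14 is p_3/q_3 = 27/14.
The closest fraction with denominator <= 14 is either p_3/q_3 or the intermediate fraction (k*p_3 + p_2)/(k*q_3 + q_2) with the largest k >= 1 whose denominator stays <= 14; these approach x as k grows, and every other convergent or intermediate fraction in range is farther away.
Largest k: floor((14 - q_2)/q_3) = floor((14 - 13)/14) = 0.
Since k = 0, no intermediate fraction beyond p_3/q_3 has denominator <= 14, so the convergent 27/14 is the closest (its error is |241*14 - 27*125|/(125*14) = 1/1750).

27/14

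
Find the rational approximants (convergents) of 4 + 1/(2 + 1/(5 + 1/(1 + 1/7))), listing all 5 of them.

4/1, 9/2, 49/11, 58/13, 455/102

Using the convergent recurrence p_i = a_i*p_{i-1} + p_{i-2}, q_i = a_i*q_{i-1} + q_{i-2} with p_{-2}=0, p_{-1}=1, q_{-2}=1, q_{-1}=0:
  i=0: a_0=4, p_0 = 4*1 + 0 = 4, q_0 = 4*0 + 1 = 1.
  i=1: a_1=2, p_1 = 2*4 + 1 = 9, q_1 = 2*1 + 0 = 2.
  i=2: a_2=5, p_2 = 5*9 + 4 = 49, q_2 = 5*2 + 1 = 11.
  i=3: a_3=1, p_3 = 1*49 + 9 = 58, q_3 = 1*11 + 2 = 13.
  i=4: a_4=7, p_4 = 7*58 + 49 = 455, q_4 = 7*13 + 11 = 102.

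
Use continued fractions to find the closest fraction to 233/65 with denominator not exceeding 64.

Expand x = 233/65 as a continued fraction with the Euclidean algorithm:
  233 = 3*65 + 38, so a_0 = 3.
  65 = 1*38 + 27, so a_1 = 1.
  38 = 1*27 + 11, so a_2 = 1.
  27 = 2*11 + 5, so a_3 = 2.
  11 = 2*5 + 1, so a_4 = 2.
  5 = 5*1 + 0, so a_5 = 5.
so x = [3; 1, 1, 2, 2, 5].
Convergents (p_i = a_i*p_{i-1} + p_{i-2}, q_i = a_i*q_{i-1} + q_{i-2} with p_{-2}=0, p_{-1}=1, q_{-2}=1, q_{-1}=0), until the denominator exceeds 64:
  i=0: a_0=3, p_0 = 3*1 + 0 = 3, q_0 = 3*0 + 1 = 1.
  i=1: a_1=1, p_1 = 1*3 + 1 = 4, q_1 = 1*1 + 0 = 1.
  i=2: a_2=1, p_2 = 1*4 + 3 = 7, q_2 = 1*1 + 1 = 2.
  i=3: a_3=2, p_3 = 2*7 + 4 = 18, q_3 = 2*2 + 1 = 5.
  i=4: a_4=2, p_4 = 2*18 + 7 = 43, q_4 = 2*5 + 2 = 12.
  i=5: a_5=5, p_5 = 5*43 + 18 = 233, q_5 = 5*12 + 5 = 65.
q_5 = 65 > 64, so the last convergent with denominator <= 64 is p_4/q_4 = 43/12.
The closest fraction with denominator <= 64 is either p_4/q_4 or the intermediate fraction (k*p_4 + p_3)/(k*q_4 + q_3) with the largest k >= 1 whose denominator stays <= 64; these approach x as k grows, and every other convergent or intermediate fraction in range is farther away.
Largest k: floor((64 - q_3)/q_4) = floor((64 - 5)/12) = 4.
That gives (4*43 + 18)/(4*12 + 5) = 190/53.
Compare the errors: |x - 43/12| = |233*12 - 43*65|/(65*12) = 1/780, and |x - 190/53| = |233*53 - 190*65|/(65*53) = 1/3445.
Cross-multiplying, 1*780 = 780 < 3445 = 1*3445, so 1/3445 is smaller: the intermediate fraction 190/53 is closer to x than 43/12.

190/53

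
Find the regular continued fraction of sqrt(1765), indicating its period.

[42; (84)]

Write x_i = (sqrt(1765) + m_i)/d_i with (m_0, d_0) = (0, 1). a_0 = floor(sqrt(1765)) = 42, since 42^2 = 1764 <= 1765 < 1849 = 43^2.
Iterate m_{i+1} = d_i*a_i - m_i, d_{i+1} = (1765 - m_{i+1}^2)/d_i, a_{i+1} = floor((a_0 + m_{i+1})/d_{i+1}):
  m_1 = 1*42 - 0 = 42, d_1 = (1765 - 42^2)/1 = 1/1 = 1, a_1 = floor((42 + 42)/1) = 84.
  m_2 = 1*84 - 42 = 42, d_2 = (1765 - 42^2)/1 = 1/1 = 1: (m_2, d_2) = (m_1, d_1) = (42, 1), so from here the quotient a_1 repeats; the period length is 1.
Hence the expansion of sqrt(1765) is a_0 = 42 followed by the repeating block 84 (period 1).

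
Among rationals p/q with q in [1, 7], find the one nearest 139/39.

Expand x = 139/39 as a continued fraction with the Euclidean algorithm:
  139 = 3*39 + 22, so a_0 = 3.
  39 = 1*22 + 17, so a_1 = 1.
  22 = 1*17 + 5, so a_2 = 1.
  17 = 3*5 + 2, so a_3 = 3.
  5 = 2*2 + 1, so a_4 = 2.
  2 = 2*1 + 0, so a_5 = 2.
so x = [3; 1, 1, 3, 2, 2].
Convergents (p_i = a_i*p_{i-1} + p_{i-2}, q_i = a_i*q_{i-1} + q_{i-2} with p_{-2}=0, p_{-1}=1, q_{-2}=1, q_{-1}=0), until the denominator exceeds 7:
  i=0: a_0=3, p_0 = 3*1 + 0 = 3, q_0 = 3*0 + 1 = 1.
  i=1: a_1=1, p_1 = 1*3 + 1 = 4, q_1 = 1*1 + 0 = 1.
  i=2: a_2=1, p_2 = 1*4 + 3 = 7, q_2 = 1*1 + 1 = 2.
  i=3: a_3=3, p_3 = 3*7 + 4 = 25, q_3 = 3*2 + 1 = 7.
  i=4: a_4=2, p_4 = 2*25 + 7 = 57, q_4 = 2*7 + 2 = 16.
q_4 = 16 > 7, so the last convergent with denominator <= 7 is p_3/q_3 = 25/7.
The closest fraction with denominator <= 7 is either p_3/q_3 or the intermediate fraction (k*p_3 + p_2)/(k*q_3 + q_2) with the largest k >= 1 whose denominator stays <= 7; these approach x as k grows, and every other convergent or intermediate fraction in range is farther away.
Largest k: floor((7 - q_2)/q_3) = floor((7 - 2)/7) = 0.
Since k = 0, no intermediate fraction beyond p_3/q_3 has denominator <= 7, so the convergent 25/7 is the closest (its error is |139*7 - 25*39|/(39*7) = 2/273).

25/7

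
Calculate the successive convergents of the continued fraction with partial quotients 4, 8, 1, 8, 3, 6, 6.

4/1, 33/8, 37/9, 329/80, 1024/249, 6473/1574, 39862/9693

Using the convergent recurrence p_i = a_i*p_{i-1} + p_{i-2}, q_i = a_i*q_{i-1} + q_{i-2} with p_{-2}=0, p_{-1}=1, q_{-2}=1, q_{-1}=0:
  i=0: a_0=4, p_0 = 4*1 + 0 = 4, q_0 = 4*0 + 1 = 1.
  i=1: a_1=8, p_1 = 8*4 + 1 = 33, q_1 = 8*1 + 0 = 8.
  i=2: a_2=1, p_2 = 1*33 + 4 = 37, q_2 = 1*8 + 1 = 9.
  i=3: a_3=8, p_3 = 8*37 + 33 = 329, q_3 = 8*9 + 8 = 80.
  i=4: a_4=3, p_4 = 3*329 + 37 = 1024, q_4 = 3*80 + 9 = 249.
  i=5: a_5=6, p_5 = 6*1024 + 329 = 6473, q_5 = 6*249 + 80 = 1574.
  i=6: a_6=6, p_6 = 6*6473 + 1024 = 39862, q_6 = 6*1574 + 249 = 9693.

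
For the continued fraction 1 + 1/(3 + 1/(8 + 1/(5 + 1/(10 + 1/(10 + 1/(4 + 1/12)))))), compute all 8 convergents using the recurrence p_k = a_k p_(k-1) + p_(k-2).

1/1, 4/3, 33/25, 169/128, 1723/1305, 17399/13178, 71319/54017, 873227/661382

Using the convergent recurrence p_i = a_i*p_{i-1} + p_{i-2}, q_i = a_i*q_{i-1} + q_{i-2} with p_{-2}=0, p_{-1}=1, q_{-2}=1, q_{-1}=0:
  i=0: a_0=1, p_0 = 1*1 + 0 = 1, q_0 = 1*0 + 1 = 1.
  i=1: a_1=3, p_1 = 3*1 + 1 = 4, q_1 = 3*1 + 0 = 3.
  i=2: a_2=8, p_2 = 8*4 + 1 = 33, q_2 = 8*3 + 1 = 25.
  i=3: a_3=5, p_3 = 5*33 + 4 = 169, q_3 = 5*25 + 3 = 128.
  i=4: a_4=10, p_4 = 10*169 + 33 = 1723, q_4 = 10*128 + 25 = 1305.
  i=5: a_5=10, p_5 = 10*1723 + 169 = 17399, q_5 = 10*1305 + 128 = 13178.
  i=6: a_6=4, p_6 = 4*17399 + 1723 = 71319, q_6 = 4*13178 + 1305 = 54017.
  i=7: a_7=12, p_7 = 12*71319 + 17399 = 873227, q_7 = 12*54017 + 13178 = 661382.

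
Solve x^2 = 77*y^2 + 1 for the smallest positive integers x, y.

First expand sqrt(77) as a continued fraction. With x_i = (sqrt(77) + m_i)/d_i and (m_0, d_0) = (0, 1): a_0 = floor(sqrt(77)) = 8, since 8^2 = 64 <= 77 < 81 = 9^2.
Iterate m_{i+1} = d_i*a_i - m_i, d_{i+1} = (77 - m_{i+1}^2)/d_i, a_{i+1} = floor((a_0 + m_{i+1})/d_{i+1}):
  m_1 = 1*8 - 0 = 8, d_1 = (77 - 8^2)/1 = 13/1 = 13, a_1 = floor((8 + 8)/13) = 1.
  m_2 = 13*1 - 8 = 5, d_2 = (77 - 5^2)/13 = 52/13 = 4, a_2 = floor((8 + 5)/4) = 3.
  m_3 = 4*3 - 5 = 7, d_3 = (77 - 7^2)/4 = 28/4 = 7, a_3 = floor((8 + 7)/7) = 2.
  m_4 = 7*2 - 7 = 7, d_4 = (77 - 7^2)/7 = 28/7 = 4, a_4 = floor((8 + 7)/4) = 3.
  m_5 = 4*3 - 7 = 5, d_5 = (77 - 5^2)/4 = 52/4 = 13, a_5 = floor((8 + 5)/13) = 1.
  m_6 = 13*1 - 5 = 8, d_6 = (77 - 8^2)/13 = 13/13 = 1, a_6 = floor((8 + 8)/1) = 16.
  m_7 = 1*16 - 8 = 8, d_7 = (77 - 8^2)/1 = 13/1 = 13: (m_7, d_7) = (m_1, d_1) = (8, 13), so from here the quotients repeat a_1, ..., a_6; the period length is 6.
So sqrt(77) = [8; (1, 3, 2, 3, 1, 16)] with period length k = 6.
k is even, so the fundamental solution of x^2 - 77y^2 = 1 is (p_{k-1}, q_{k-1}) = (p_5, q_5); compute convergents through index 5.
Convergents (p_i = a_i*p_{i-1} + p_{i-2}, q_i = a_i*q_{i-1} + q_{i-2} with p_{-2}=0, p_{-1}=1, q_{-2}=1, q_{-1}=0):
  i=0: a_0=8, p_0 = 8*1 + 0 = 8, q_0 = 8*0 + 1 = 1.
  i=1: a_1=1, p_1 = 1*8 + 1 = 9, q_1 = 1*1 + 0 = 1.
  i=2: a_2=3, p_2 = 3*9 + 8 = 35, q_2 = 3*1 + 1 = 4.
  i=3: a_3=2, p_3 = 2*35 + 9 = 79, q_3 = 2*4 + 1 = 9.
  i=4: a_4=3, p_4 = 3*79 + 35 = 272, q_4 = 3*9 + 4 = 31.
  i=5: a_5=1, p_5 = 1*272 + 79 = 351, q_5 = 1*31 + 9 = 40.
Check: 351^2 - 77*40^2 = 123201 - 123200 = 1, so (x, y) = (351, 40) solves the equation, and by the theorem it is the least positive solution.

(x, y) = (351, 40)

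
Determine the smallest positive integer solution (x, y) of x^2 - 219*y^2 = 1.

First expand sqrt(219) as a continued fraction. With x_i = (sqrt(219) + m_i)/d_i and (m_0, d_0) = (0, 1): a_0 = floor(sqrt(219)) = 14, since 14^2 = 196 <= 219 < 225 = 15^2.
Iterate m_{i+1} = d_i*a_i - m_i, d_{i+1} = (219 - m_{i+1}^2)/d_i, a_{i+1} = floor((a_0 + m_{i+1})/d_{i+1}):
  m_1 = 1*14 - 0 = 14, d_1 = (219 - 14^2)/1 = 23/1 = 23, a_1 = floor((14 + 14)/23) = 1.
  m_2 = 23*1 - 14 = 9, d_2 = (219 - 9^2)/23 = 138/23 = 6, a_2 = floor((14 + 9)/6) = 3.
  m_3 = 6*3 - 9 = 9, d_3 = (219 - 9^2)/6 = 138/6 = 23, a_3 = floor((14 + 9)/23) = 1.
  m_4 = 23*1 - 9 = 14, d_4 = (219 - 14^2)/23 = 23/23 = 1, a_4 = floor((14 + 14)/1) = 28.
  m_5 = 1*28 - 14 = 14, d_5 = (219 - 14^2)/1 = 23/1 = 23: (m_5, d_5) = (m_1, d_1) = (14, 23), so from here the quotients repeat a_1, ..., a_4; the period length is 4.
So sqrt(219) = [14; (1, 3, 1, 28)] with period length k = 4.
k is even, so the fundamental solution of x^2 - 219y^2 = 1 is (p_{k-1}, q_{k-1}) = (p_3, q_3); compute convergents through index 3.
Convergents (p_i = a_i*p_{i-1} + p_{i-2}, q_i = a_i*q_{i-1} + q_{i-2} with p_{-2}=0, p_{-1}=1, q_{-2}=1, q_{-1}=0):
  i=0: a_0=14, p_0 = 14*1 + 0 = 14, q_0 = 14*0 + 1 = 1.
  i=1: a_1=1, p_1 = 1*14 + 1 = 15, q_1 = 1*1 + 0 = 1.
  i=2: a_2=3, p_2 = 3*15 + 14 = 59, q_2 = 3*1 + 1 = 4.
  i=3: a_3=1, p_3 = 1*59 + 15 = 74, q_3 = 1*4 + 1 = 5.
Check: 74^2 - 219*5^2 = 5476 - 5475 = 1, so (x, y) = (74, 5) solves the equation, and by the theorem it is the least positive solution.

(x, y) = (74, 5)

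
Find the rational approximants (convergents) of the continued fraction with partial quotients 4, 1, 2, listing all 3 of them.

Using the convergent recurrence p_i = a_i*p_{i-1} + p_{i-2}, q_i = a_i*q_{i-1} + q_{i-2} with p_{-2}=0, p_{-1}=1, q_{-2}=1, q_{-1}=0:
  i=0: a_0=4, p_0 = 4*1 + 0 = 4, q_0 = 4*0 + 1 = 1.
  i=1: a_1=1, p_1 = 1*4 + 1 = 5, q_1 = 1*1 + 0 = 1.
  i=2: a_2=2, p_2 = 2*5 + 4 = 14, q_2 = 2*1 + 1 = 3.

4/1, 5/1, 14/3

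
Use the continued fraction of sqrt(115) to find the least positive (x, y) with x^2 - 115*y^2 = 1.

(x, y) = (1126, 105)

First expand sqrt(115) as a continued fraction. With x_i = (sqrt(115) + m_i)/d_i and (m_0, d_0) = (0, 1): a_0 = floor(sqrt(115)) = 10, since 10^2 = 100 <= 115 < 121 = 11^2.
Iterate m_{i+1} = d_i*a_i - m_i, d_{i+1} = (115 - m_{i+1}^2)/d_i, a_{i+1} = floor((a_0 + m_{i+1})/d_{i+1}):
  m_1 = 1*10 - 0 = 10, d_1 = (115 - 10^2)/1 = 15/1 = 15, a_1 = floor((10 + 10)/15) = 1.
  m_2 = 15*1 - 10 = 5, d_2 = (115 - 5^2)/15 = 90/15 = 6, a_2 = floor((10 + 5)/6) = 2.
  m_3 = 6*2 - 5 = 7, d_3 = (115 - 7^2)/6 = 66/6 = 11, a_3 = floor((10 + 7)/11) = 1.
  m_4 = 11*1 - 7 = 4, d_4 = (115 - 4^2)/11 = 99/11 = 9, a_4 = floor((10 + 4)/9) = 1.
  m_5 = 9*1 - 4 = 5, d_5 = (115 - 5^2)/9 = 90/9 = 10, a_5 = floor((10 + 5)/10) = 1.
  m_6 = 10*1 - 5 = 5, d_6 = (115 - 5^2)/10 = 90/10 = 9, a_6 = floor((10 + 5)/9) = 1.
  m_7 = 9*1 - 5 = 4, d_7 = (115 - 4^2)/9 = 99/9 = 11, a_7 = floor((10 + 4)/11) = 1.
  m_8 = 11*1 - 4 = 7, d_8 = (115 - 7^2)/11 = 66/11 = 6, a_8 = floor((10 + 7)/6) = 2.
  m_9 = 6*2 - 7 = 5, d_9 = (115 - 5^2)/6 = 90/6 = 15, a_9 = floor((10 + 5)/15) = 1.
  m_10 = 15*1 - 5 = 10, d_10 = (115 - 10^2)/15 = 15/15 = 1, a_10 = floor((10 + 10)/1) = 20.
  m_11 = 1*20 - 10 = 10, d_11 = (115 - 10^2)/1 = 15/1 = 15: (m_11, d_11) = (m_1, d_1) = (10, 15), so from here the quotients repeat a_1, ..., a_10; the period length is 10.
So sqrt(115) = [10; (1, 2, 1, 1, 1, 1, 1, 2, 1, 20)] with period length k = 10.
k is even, so the fundamental solution of x^2 - 115y^2 = 1 is (p_{k-1}, q_{k-1}) = (p_9, q_9); compute convergents through index 9.
Convergents (p_i = a_i*p_{i-1} + p_{i-2}, q_i = a_i*q_{i-1} + q_{i-2} with p_{-2}=0, p_{-1}=1, q_{-2}=1, q_{-1}=0):
  i=0: a_0=10, p_0 = 10*1 + 0 = 10, q_0 = 10*0 + 1 = 1.
  i=1: a_1=1, p_1 = 1*10 + 1 = 11, q_1 = 1*1 + 0 = 1.
  i=2: a_2=2, p_2 = 2*11 + 10 = 32, q_2 = 2*1 + 1 = 3.
  i=3: a_3=1, p_3 = 1*32 + 11 = 43, q_3 = 1*3 + 1 = 4.
  i=4: a_4=1, p_4 = 1*43 + 32 = 75, q_4 = 1*4 + 3 = 7.
  i=5: a_5=1, p_5 = 1*75 + 43 = 118, q_5 = 1*7 + 4 = 11.
  i=6: a_6=1, p_6 = 1*118 + 75 = 193, q_6 = 1*11 + 7 = 18.
  i=7: a_7=1, p_7 = 1*193 + 118 = 311, q_7 = 1*18 + 11 = 29.
  i=8: a_8=2, p_8 = 2*311 + 193 = 815, q_8 = 2*29 + 18 = 76.
  i=9: a_9=1, p_9 = 1*815 + 311 = 1126, q_9 = 1*76 + 29 = 105.
Check: 1126^2 - 115*105^2 = 1267876 - 1267875 = 1, so (x, y) = (1126, 105) solves the equation, and by the theorem it is the least positive solution.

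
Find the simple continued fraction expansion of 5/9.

[0; 1, 1, 4]

Run the Euclidean algorithm on 5 and 9; the successive quotients are the partial quotients a_0, a_1, ... (each step inverts the fractional part left over by the previous one):
  5 = 0*9 + 5, so a_0 = 0.
  9 = 1*5 + 4, so a_1 = 1.
  5 = 1*4 + 1, so a_2 = 1.
  4 = 4*1 + 0, so a_3 = 4.
The remainder reaches 0 after 4 divisions, so the expansion has 4 partial quotients, read off in order.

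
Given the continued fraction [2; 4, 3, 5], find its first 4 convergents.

Using the convergent recurrence p_i = a_i*p_{i-1} + p_{i-2}, q_i = a_i*q_{i-1} + q_{i-2} with p_{-2}=0, p_{-1}=1, q_{-2}=1, q_{-1}=0:
  i=0: a_0=2, p_0 = 2*1 + 0 = 2, q_0 = 2*0 + 1 = 1.
  i=1: a_1=4, p_1 = 4*2 + 1 = 9, q_1 = 4*1 + 0 = 4.
  i=2: a_2=3, p_2 = 3*9 + 2 = 29, q_2 = 3*4 + 1 = 13.
  i=3: a_3=5, p_3 = 5*29 + 9 = 154, q_3 = 5*13 + 4 = 69.

2/1, 9/4, 29/13, 154/69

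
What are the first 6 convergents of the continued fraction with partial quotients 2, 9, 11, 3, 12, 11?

2/1, 19/9, 211/100, 652/309, 8035/3808, 89037/42197

Using the convergent recurrence p_i = a_i*p_{i-1} + p_{i-2}, q_i = a_i*q_{i-1} + q_{i-2} with p_{-2}=0, p_{-1}=1, q_{-2}=1, q_{-1}=0:
  i=0: a_0=2, p_0 = 2*1 + 0 = 2, q_0 = 2*0 + 1 = 1.
  i=1: a_1=9, p_1 = 9*2 + 1 = 19, q_1 = 9*1 + 0 = 9.
  i=2: a_2=11, p_2 = 11*19 + 2 = 211, q_2 = 11*9 + 1 = 100.
  i=3: a_3=3, p_3 = 3*211 + 19 = 652, q_3 = 3*100 + 9 = 309.
  i=4: a_4=12, p_4 = 12*652 + 211 = 8035, q_4 = 12*309 + 100 = 3808.
  i=5: a_5=11, p_5 = 11*8035 + 652 = 89037, q_5 = 11*3808 + 309 = 42197.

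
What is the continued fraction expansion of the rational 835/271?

Run the Euclidean algorithm on 835 and 271; the successive quotients are the partial quotients a_0, a_1, ... (each step inverts the fractional part left over by the previous one):
  835 = 3*271 + 22, so a_0 = 3.
  271 = 12*22 + 7, so a_1 = 12.
  22 = 3*7 + 1, so a_2 = 3.
  7 = 7*1 + 0, so a_3 = 7.
The remainder reaches 0 after 4 divisions, so the expansion has 4 partial quotients, read off in order.

[3; 12, 3, 7]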